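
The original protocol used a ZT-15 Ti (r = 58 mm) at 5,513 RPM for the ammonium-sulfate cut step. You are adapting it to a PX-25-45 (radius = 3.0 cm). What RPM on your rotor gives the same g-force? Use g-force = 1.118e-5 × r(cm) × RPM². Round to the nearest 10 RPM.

≈ 7670 RPM

Original rotor: r = 58 mm = 5.8 cm
RCF = 1.118 × 10⁻⁵ × r × N²
RCF_original = 1.118 × 10⁻⁵ × 5.8 × (5513)² = 1.118 × 10⁻⁵ × 5.8 × 30,393,169 ≈ 1,970.8 × g
1,970.8 = 1.118 × 10⁻⁵ × 3 × N²
N² = 1,970.8 / (3.354 × 10⁻⁵) = 58,759,690
N ≈ √58,759,690 ≈ 7,665.5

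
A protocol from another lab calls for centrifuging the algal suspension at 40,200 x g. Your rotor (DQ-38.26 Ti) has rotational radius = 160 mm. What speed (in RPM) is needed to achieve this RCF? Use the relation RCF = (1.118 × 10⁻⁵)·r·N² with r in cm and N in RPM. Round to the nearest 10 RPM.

N ≈ 14990 RPM

r = 160 mm = 16.0 cm
RCF = 1.118 × 10⁻⁵ × r × N²
40,200 = 1.118 × 10⁻⁵ × 16 × N²
N² = 40,200 / (17.888 × 10⁻⁵) = 224,731,664
N ≈ √224,731,664 ≈ 14,991.1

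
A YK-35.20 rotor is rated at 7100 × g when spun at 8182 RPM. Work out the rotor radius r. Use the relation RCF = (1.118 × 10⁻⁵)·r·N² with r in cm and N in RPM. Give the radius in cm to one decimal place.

RCF = 1.118 × 10⁻⁵ × r × N²
7100 = 1.118 × 10⁻⁵ × r × (8182)²
r = 7100 / (1.118 × 10⁻⁵ × 66,945,124) = 7100 / 748.4465 ≈ 9.486 cm

9.5 cm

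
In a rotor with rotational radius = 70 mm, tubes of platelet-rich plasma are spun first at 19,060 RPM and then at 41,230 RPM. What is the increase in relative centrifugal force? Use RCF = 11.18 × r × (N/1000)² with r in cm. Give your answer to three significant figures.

r = 70 mm = 7.0 cm
RCF₁ = 11.18 × 7 × (19.06)² = 11.18 × 7 × 363.2836 ≈ 28,430.6 × g
RCF₂ = 11.18 × 7 × (41.23)² = 11.18 × 7 × 1,699.9129 ≈ 133,035.2 × g
Increase = 133,035.2 − 28,430.6 = 104,604.6

105000 ×g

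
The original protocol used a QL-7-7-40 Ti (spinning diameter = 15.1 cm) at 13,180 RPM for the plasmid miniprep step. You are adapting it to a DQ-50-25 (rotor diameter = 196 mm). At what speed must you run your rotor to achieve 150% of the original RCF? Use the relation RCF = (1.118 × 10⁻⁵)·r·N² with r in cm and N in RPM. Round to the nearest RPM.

Original rotor: r = 15.1 / 2 = 7.55 cm
RCF_original = 1.118 × 10⁻⁵ × 7.55 × (13180)² = 1.118 × 10⁻⁵ × 7.55 × 173,712,400 ≈ 14,662.9 × g
Target RCF = 1.5 × 14,662.9 ≈ 21,994.3 × g
Your rotor: r = 196 mm / 2 = 98 mm = 9.8 cm
21,994.3 = 1.118 × 10⁻⁵ × 9.8 × N²
N² = 21,994.3 / (10.9564 × 10⁻⁵) = 200,743,857
N ≈ √200,743,857 ≈ 14,168.4

14168 RPM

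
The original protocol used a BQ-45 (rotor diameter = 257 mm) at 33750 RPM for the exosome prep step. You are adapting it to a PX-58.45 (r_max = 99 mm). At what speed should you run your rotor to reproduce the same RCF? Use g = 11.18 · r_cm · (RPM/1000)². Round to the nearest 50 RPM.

Original rotor: r = 257 mm / 2 = 128.5 mm = 12.85 cm
RCF_original = 11.18 × 12.85 × (33.75)² = 11.18 × 12.85 × 1,139.0625 ≈ 163,641.1 × g
Your rotor: r = 99 mm = 9.9 cm
163,641.1 = 11.18 × 9.9 × (N/1000)²
(N/1000)² = 163,641.1 / 110.682 = 1478.48
N = 1000 × √1478.48 ≈ 38,451.0

≈ 38450 RPM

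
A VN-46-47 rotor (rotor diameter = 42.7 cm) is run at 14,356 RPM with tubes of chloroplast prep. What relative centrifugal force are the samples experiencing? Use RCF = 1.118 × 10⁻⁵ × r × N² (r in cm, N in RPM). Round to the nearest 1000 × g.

≈ 49000 × g

r = 42.7 / 2 = 21.35 cm
RCF = 1.118 × 10⁻⁵ × 21.35 × (14356)² = 1.118 × 10⁻⁵ × 21.35 × 206,094,736 ≈ 49,193.4 × g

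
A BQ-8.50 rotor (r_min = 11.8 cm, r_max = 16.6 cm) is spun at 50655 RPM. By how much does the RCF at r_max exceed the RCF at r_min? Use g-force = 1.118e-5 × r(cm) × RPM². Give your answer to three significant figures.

ΔRCF ≈ 138000 ×g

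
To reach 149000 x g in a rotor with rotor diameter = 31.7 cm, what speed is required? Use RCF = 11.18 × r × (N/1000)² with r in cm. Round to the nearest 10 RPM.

r = 31.7 / 2 = 15.85 cm
RCF = 11.18 × r × (N/1000)²
149,000 = 11.18 × 15.85 × (N/1000)²
(N/1000)² = 149,000 / 177.203 = 840.8436
N = 1000 × √840.8436 ≈ 28,997.3

29000 RPM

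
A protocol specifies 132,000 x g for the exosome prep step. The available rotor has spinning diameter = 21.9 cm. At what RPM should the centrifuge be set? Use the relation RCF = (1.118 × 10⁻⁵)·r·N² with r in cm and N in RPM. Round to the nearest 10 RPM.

r = 21.9 / 2 = 10.95 cm
RCF = 1.118 × 10⁻⁵ × r × N²
132,000 = 1.118 × 10⁻⁵ × 10.95 × N²
N² = 132,000 / (12.2421 × 10⁻⁵) = 1,078,246,379
N ≈ √1,078,246,379 ≈ 32,836.7

≈ 32840 RPM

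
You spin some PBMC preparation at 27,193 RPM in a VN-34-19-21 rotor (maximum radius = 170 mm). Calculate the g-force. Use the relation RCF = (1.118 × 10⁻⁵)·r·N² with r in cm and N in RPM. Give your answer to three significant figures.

RCF ≈ 141000 g

r = 170 mm = 17.0 cm
RCF = 1.118 × 10⁻⁵ × 17 × (27193)² = 1.118 × 10⁻⁵ × 17 × 739,459,249 ≈ 140,541.6 × g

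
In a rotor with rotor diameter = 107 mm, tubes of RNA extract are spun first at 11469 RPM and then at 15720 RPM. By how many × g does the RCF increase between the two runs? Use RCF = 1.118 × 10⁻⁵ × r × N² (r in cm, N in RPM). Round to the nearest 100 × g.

≈ 6900 × g

r = 107 mm / 2 = 53.5 mm = 5.35 cm
RCF₁ = 1.118 × 10⁻⁵ × 5.35 × (11469)² = 1.118 × 10⁻⁵ × 5.35 × 131,537,961 ≈ 7,867.7 × g
RCF₂ = 1.118 × 10⁻⁵ × 5.35 × (15720)² = 1.118 × 10⁻⁵ × 5.35 × 247,118,400 ≈ 14,780.9 × g
Increase = 14,780.9 − 7,867.7 = 6,913.2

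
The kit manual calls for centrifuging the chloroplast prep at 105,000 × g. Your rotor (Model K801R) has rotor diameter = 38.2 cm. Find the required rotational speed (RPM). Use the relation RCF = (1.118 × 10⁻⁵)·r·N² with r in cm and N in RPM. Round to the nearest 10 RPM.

r = 38.2 / 2 = 19.1 cm
105,000 = 1.118 × 10⁻⁵ × 19.1 × N²
N² = 105,000 / (21.3538 × 10⁻⁵) = 491,715,760
N ≈ √491,715,760 ≈ 22,174.7

≈ 22170 RPM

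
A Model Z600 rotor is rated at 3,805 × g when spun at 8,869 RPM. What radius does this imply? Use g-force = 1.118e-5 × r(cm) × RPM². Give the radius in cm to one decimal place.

RCF = 1.118 × 10⁻⁵ × r × N²
3805 = 1.118 × 10⁻⁵ × r × (8869)²
r = 3805 / (1.118 × 10⁻⁵ × 78,659,161) = 3805 / 879.4094 ≈ 4.327 cm

≈ 4.3 cm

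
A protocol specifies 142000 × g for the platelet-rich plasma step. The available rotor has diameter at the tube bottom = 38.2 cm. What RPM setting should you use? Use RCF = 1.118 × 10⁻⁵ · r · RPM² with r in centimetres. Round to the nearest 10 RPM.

r = 38.2 / 2 = 19.1 cm
142,000 = 1.118 × 10⁻⁵ × 19.1 × N²
N² = 142,000 / (21.3538 × 10⁻⁵) = 664,987,028
N ≈ √664,987,028 ≈ 25,787.3

≈ 25790 RPM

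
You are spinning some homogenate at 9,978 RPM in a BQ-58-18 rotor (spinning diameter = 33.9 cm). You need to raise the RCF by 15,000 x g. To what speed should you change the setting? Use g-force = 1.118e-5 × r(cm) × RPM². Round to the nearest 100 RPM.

r = 33.9 / 2 = 16.95 cm
Current RCF = 1.118 × 10⁻⁵ × 16.95 × (9978)² = 1.118 × 10⁻⁵ × 16.95 × 99,560,484 ≈ 18,866.8 × g
Target RCF = 18,866.8 + 15,000 = 33,866.8 × g
N² = 33,866.8 / (18.9501 × 10⁻⁵) = 178,715,680
N ≈ √178,715,680 ≈ 13,368.5

13400 RPM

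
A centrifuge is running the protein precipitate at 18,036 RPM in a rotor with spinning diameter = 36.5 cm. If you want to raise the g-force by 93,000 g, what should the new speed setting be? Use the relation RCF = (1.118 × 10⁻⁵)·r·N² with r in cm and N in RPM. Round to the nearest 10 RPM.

r = 36.5 / 2 = 18.25 cm
Current RCF = 1.118 × 10⁻⁵ × 18.25 × (18036)² = 1.118 × 10⁻⁵ × 18.25 × 325,297,296 ≈ 66,372 × g
Target RCF = 66,372 + 93,000 = 159,372 × g
N² = 159,372 / (20.4035 × 10⁻⁵) = 781,101,282
N ≈ √781,101,282 ≈ 27,948.2

27950 RPM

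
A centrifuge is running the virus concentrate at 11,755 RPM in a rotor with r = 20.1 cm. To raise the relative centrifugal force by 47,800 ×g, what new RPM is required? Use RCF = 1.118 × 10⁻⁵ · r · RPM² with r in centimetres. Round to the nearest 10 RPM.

18730 RPM

Current RCF = 1.118 × 10⁻⁵ × 20.1 × (11755)² = 1.118 × 10⁻⁵ × 20.1 × 138,180,025 ≈ 31,051.5 × g
Target RCF = 31,051.5 + 47,800 = 78,851.5 × g
N² = 78,851.5 / (22.4718 × 10⁻⁵) = 350,890,894
N ≈ √350,890,894 ≈ 18,732.1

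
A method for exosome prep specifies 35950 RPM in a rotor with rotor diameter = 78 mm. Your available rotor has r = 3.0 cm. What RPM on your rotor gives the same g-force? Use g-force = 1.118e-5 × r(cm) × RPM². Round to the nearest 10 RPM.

≈ 40990 RPM

Original rotor: r = 78 mm / 2 = 39 mm = 3.9 cm
RCF_original = 1.118 × 10⁻⁵ × 3.9 × (35950)² = 1.118 × 10⁻⁵ × 3.9 × 1,292,402,500 ≈ 56,351.3 × g
56,351.3 = 1.118 × 10⁻⁵ × 3 × N²
N² = 56,351.3 / (3.354 × 10⁻⁵) = 1,680,122,242
N ≈ √1,680,122,242 ≈ 40,989.3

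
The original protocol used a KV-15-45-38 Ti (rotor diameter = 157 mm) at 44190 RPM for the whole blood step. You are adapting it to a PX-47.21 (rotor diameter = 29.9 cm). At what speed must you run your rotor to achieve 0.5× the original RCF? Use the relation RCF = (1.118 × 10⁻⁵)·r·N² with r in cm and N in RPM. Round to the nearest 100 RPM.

22600 RPM

Original rotor: r = 157 mm / 2 = 78.5 mm = 7.85 cm
RCF_original = 1.118 × 10⁻⁵ × 7.85 × (44190)² = 1.118 × 10⁻⁵ × 7.85 × 1,952,756,100 ≈ 171,379.7 × g
Target RCF = 0.5 × 171,379.7 ≈ 85,689.9 × g
Your rotor: r = 29.9 / 2 = 14.95 cm
85,689.9 = 1.118 × 10⁻⁵ × 14.95 × N²
N² = 85,689.9 / (16.7141 × 10⁻⁵) = 512,680,312
N ≈ √512,680,312 ≈ 22,642.4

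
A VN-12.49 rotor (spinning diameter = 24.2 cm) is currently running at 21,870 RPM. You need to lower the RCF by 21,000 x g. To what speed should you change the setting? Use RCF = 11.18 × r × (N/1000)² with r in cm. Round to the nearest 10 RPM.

≈ 17970 RPM

r = 24.2 / 2 = 12.1 cm
Current RCF = 11.18 × 12.1 × (21.87)² = 11.18 × 12.1 × 478.2969 ≈ 64,703 × g
Target RCF = 64,703 − 21,000 = 43,703 × g
(N/1000)² = 43,703 / 135.278 = 323.0607
N = 1000 × √323.0607 ≈ 17,973.9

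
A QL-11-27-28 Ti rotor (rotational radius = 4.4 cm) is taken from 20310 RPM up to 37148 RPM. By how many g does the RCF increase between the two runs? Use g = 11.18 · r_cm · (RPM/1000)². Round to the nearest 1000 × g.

48000 g

RCF₁ = 11.18 × 4.4 × (20.31)² = 11.18 × 4.4 × 412.4961 ≈ 20,291.5 × g
RCF₂ = 11.18 × 4.4 × (37.148)² = 11.18 × 4.4 × 1,379.973904 ≈ 67,883.7 × g
Increase = 67,883.7 − 20,291.5 = 47,592.2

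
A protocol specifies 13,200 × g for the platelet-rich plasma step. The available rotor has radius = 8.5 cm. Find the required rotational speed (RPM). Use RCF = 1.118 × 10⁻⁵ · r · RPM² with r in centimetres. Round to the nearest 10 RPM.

N ≈ 11790 RPM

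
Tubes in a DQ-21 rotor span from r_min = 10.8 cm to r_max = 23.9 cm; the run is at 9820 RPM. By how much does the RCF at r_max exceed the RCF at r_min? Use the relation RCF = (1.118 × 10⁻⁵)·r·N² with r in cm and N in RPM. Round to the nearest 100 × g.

≈ 14100 g

RCF_max = 1.118 × 10⁻⁵ × 23.9 × (9820)² = 1.118 × 10⁻⁵ × 23.9 × 96,432,400 ≈ 25,766.9 × g
RCF_min = 1.118 × 10⁻⁵ × 10.8 × (9820)² = 1.118 × 10⁻⁵ × 10.8 × 96,432,400 ≈ 11,643.6 × g
ΔRCF = 25,766.9 − 11,643.6 = 14,123.3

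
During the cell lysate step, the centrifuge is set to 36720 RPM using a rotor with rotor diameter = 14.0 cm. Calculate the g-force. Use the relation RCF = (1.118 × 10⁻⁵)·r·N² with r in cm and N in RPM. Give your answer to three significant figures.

RCF ≈ 106000 × g

r = 14.0 / 2 = 7 cm
RCF = 1.118 × 10⁻⁵ × 7 × (36720)² = 1.118 × 10⁻⁵ × 7 × 1,348,358,400 ≈ 105,522.5 × g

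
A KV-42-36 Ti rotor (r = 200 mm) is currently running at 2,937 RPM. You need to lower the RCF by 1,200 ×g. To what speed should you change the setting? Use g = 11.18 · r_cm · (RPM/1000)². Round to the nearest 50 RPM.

r = 200 mm = 20.0 cm
Current RCF = 11.18 × 20 × (2.937)² = 11.18 × 20 × 8.625969 ≈ 1,928.8 × g
Target RCF = 1,928.8 − 1,200 = 728.8 × g
(N/1000)² = 728.8 / 223.6 = 3.259392
N = 1000 × √3.259392 ≈ 1,805.4

N₂ ≈ 1800 RPM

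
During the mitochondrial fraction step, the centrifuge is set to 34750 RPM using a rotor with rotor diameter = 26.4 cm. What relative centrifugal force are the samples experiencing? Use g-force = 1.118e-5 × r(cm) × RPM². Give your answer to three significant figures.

r = 26.4 / 2 = 13.2 cm
RCF = 1.118 × 10⁻⁵ × 13.2 × (34750)² = 1.118 × 10⁻⁵ × 13.2 × 1,207,562,500 ≈ 178,207.2 × g

RCF ≈ 178000 × g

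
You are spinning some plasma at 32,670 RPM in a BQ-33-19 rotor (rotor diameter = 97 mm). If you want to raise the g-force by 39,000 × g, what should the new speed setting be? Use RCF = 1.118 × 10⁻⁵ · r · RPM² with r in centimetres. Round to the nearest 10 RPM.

r = 97 mm / 2 = 48.5 mm = 4.85 cm
Current RCF = 1.118 × 10⁻⁵ × 4.85 × (32670)² = 1.118 × 10⁻⁵ × 4.85 × 1,067,328,900 ≈ 57,873.8 × g
Target RCF = 57,873.8 + 39,000 = 96,873.8 × g
N² = 96,873.8 / (5.4223 × 10⁻⁵) = 1,786,581,340
N ≈ √1,786,581,340 ≈ 42,268.0

N₂ ≈ 42270 RPM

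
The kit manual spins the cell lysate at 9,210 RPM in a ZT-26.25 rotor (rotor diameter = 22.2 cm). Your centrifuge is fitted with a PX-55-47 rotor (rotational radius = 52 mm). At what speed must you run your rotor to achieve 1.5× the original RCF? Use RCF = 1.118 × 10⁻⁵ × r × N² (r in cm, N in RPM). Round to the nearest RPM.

≈ 16480 RPM

Original rotor: r = 22.2 / 2 = 11.1 cm
RCF_original = 1.118 × 10⁻⁵ × 11.1 × (9210)² = 1.118 × 10⁻⁵ × 11.1 × 84,824,100 ≈ 10,526.5 × g
Target RCF = 1.5 × 10,526.5 ≈ 15,789.8 × g
Your rotor: r = 52 mm = 5.2 cm
15,789.8 = 1.118 × 10⁻⁵ × 5.2 × N²
N² = 15,789.8 / (5.8136 × 10⁻⁵) = 271,601,073
N ≈ √271,601,073 ≈ 16,480.3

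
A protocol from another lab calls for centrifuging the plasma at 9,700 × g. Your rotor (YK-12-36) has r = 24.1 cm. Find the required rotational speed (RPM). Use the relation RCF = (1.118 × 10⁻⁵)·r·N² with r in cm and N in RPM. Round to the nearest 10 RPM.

RCF = 1.118 × 10⁻⁵ × r × N²
9,700 = 1.118 × 10⁻⁵ × 24.1 × N²
N² = 9,700 / (26.9438 × 10⁻⁵) = 36,000,861
N ≈ √36,000,861 ≈ 6,000.1

N ≈ 6000 RPM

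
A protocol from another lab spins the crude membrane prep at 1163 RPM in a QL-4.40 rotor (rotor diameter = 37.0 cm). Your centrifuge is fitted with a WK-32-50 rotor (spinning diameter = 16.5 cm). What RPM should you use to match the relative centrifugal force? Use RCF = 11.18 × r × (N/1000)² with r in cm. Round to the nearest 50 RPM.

Original rotor: r = 37.0 / 2 = 18.5 cm
RCF_original = 11.18 × 18.5 × (1.163)² = 11.18 × 18.5 × 1.352569 ≈ 279.8 × g
Your rotor: r = 16.5 / 2 = 8.25 cm
279.8 = 11.18 × 8.25 × (N/1000)²
(N/1000)² = 279.8 / 92.235 = 3.033556
N = 1000 × √3.033556 ≈ 1,741.7

≈ 1750 RPM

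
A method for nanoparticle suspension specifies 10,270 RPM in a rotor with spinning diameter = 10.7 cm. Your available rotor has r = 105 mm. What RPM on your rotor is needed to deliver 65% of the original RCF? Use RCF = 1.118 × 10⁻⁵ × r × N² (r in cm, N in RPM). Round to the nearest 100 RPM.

5900 RPM

Original rotor: r = 10.7 / 2 = 5.35 cm
RCF = 1.118 × 10⁻⁵ × r × N²
RCF_original = 1.118 × 10⁻⁵ × 5.35 × (10270)² = 1.118 × 10⁻⁵ × 5.35 × 105,472,900 ≈ 6,308.7 × g
Target RCF = 0.65 × 6,308.7 ≈ 4,100.7 × g
Your rotor: r = 105 mm = 10.5 cm
4,100.7 = 1.118 × 10⁻⁵ × 10.5 × N²
N² = 4,100.7 / (11.739 × 10⁻⁵) = 34,932,277
N ≈ √34,932,277 ≈ 5,910.4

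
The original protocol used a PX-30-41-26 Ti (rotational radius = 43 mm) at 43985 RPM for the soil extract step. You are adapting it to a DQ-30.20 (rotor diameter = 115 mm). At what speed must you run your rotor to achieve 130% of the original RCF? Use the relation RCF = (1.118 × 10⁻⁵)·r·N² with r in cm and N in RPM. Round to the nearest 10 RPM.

Original rotor: r = 43 mm = 4.3 cm
RCF = 1.118 × 10⁻⁵ × r × N²
RCF_original = 1.118 × 10⁻⁵ × 4.3 × (43985)² = 1.118 × 10⁻⁵ × 4.3 × 1,934,680,225 ≈ 93,007.8 × g
Target RCF = 1.3 × 93,007.8 ≈ 120,910.1 × g
Your rotor: r = 115 mm / 2 = 57.5 mm = 5.75 cm
120,910.1 = 1.118 × 10⁻⁵ × 5.75 × N²
N² = 120,910.1 / (6.4285 × 10⁻⁵) = 1,880,844,676
N ≈ √1,880,844,676 ≈ 43,368.7

≈ 43370 RPM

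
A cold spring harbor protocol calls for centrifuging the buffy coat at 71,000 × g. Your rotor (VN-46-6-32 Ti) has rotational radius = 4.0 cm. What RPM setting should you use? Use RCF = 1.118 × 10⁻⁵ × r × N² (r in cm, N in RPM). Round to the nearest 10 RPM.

≈ 39850 RPM

71,000 = 1.118 × 10⁻⁵ × 4 × N²
N² = 71,000 / (4.472 × 10⁻⁵) = 1,587,656,530
N ≈ √1,587,656,530 ≈ 39,845.4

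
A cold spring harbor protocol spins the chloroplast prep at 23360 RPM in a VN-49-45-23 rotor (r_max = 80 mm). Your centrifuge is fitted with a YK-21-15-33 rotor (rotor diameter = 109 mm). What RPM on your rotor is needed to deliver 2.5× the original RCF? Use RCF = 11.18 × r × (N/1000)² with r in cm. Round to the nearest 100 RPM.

≈ 44700 RPM

Original rotor: r = 80 mm = 8.0 cm
RCF = 11.18 × r × (N/1000)²
RCF_original = 11.18 × 8 × (23.36)² = 11.18 × 8 × 545.6896 ≈ 48,806.5 × g
Target RCF = 2.5 × 48,806.5 ≈ 122,016.2 × g
Your rotor: r = 109 mm / 2 = 54.5 mm = 5.45 cm
122,016.2 = 11.18 × 5.45 × (N/1000)²
(N/1000)² = 122,016.2 / 60.931 = 2002.531
N = 1000 × √2002.531 ≈ 44,749.6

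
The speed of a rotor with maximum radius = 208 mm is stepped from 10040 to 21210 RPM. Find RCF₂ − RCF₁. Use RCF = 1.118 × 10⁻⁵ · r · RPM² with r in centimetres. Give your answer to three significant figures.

r = 208 mm = 20.8 cm
RCF₁ = 1.118 × 10⁻⁵ × 20.8 × (10040)² = 1.118 × 10⁻⁵ × 20.8 × 100,801,600 ≈ 23,440.8 × g
RCF₂ = 1.118 × 10⁻⁵ × 20.8 × (21210)² = 1.118 × 10⁻⁵ × 20.8 × 449,864,100 ≈ 104,613.2 × g
Increase = 104,613.2 − 23,440.8 = 81,172.4

81200 x g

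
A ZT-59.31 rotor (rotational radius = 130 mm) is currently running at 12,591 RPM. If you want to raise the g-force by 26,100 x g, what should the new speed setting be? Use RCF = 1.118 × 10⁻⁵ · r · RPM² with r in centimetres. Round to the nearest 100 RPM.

18400 RPM

r = 130 mm = 13.0 cm
Current RCF = 1.118 × 10⁻⁵ × 13 × (12591)² = 1.118 × 10⁻⁵ × 13 × 158,533,281 ≈ 23,041.2 × g
Target RCF = 23,041.2 + 26,100 = 49,141.2 × g
N² = 49,141.2 / (14.534 × 10⁻⁵) = 338,112,013
N ≈ √338,112,013 ≈ 18,387.8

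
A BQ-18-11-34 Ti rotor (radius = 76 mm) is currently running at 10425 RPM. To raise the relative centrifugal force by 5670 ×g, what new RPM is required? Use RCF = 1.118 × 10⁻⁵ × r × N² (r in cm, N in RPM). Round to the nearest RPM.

r = 76 mm = 7.6 cm
Current RCF = 1.118 × 10⁻⁵ × 7.6 × (10425)² = 1.118 × 10⁻⁵ × 7.6 × 108,680,625 ≈ 9,234.4 × g
Target RCF = 9,234.4 + 5,670 = 14,904.4 × g
N² = 14,904.4 / (8.4968 × 10⁻⁵) = 175,411,920
N ≈ √175,411,920 ≈ 13,244.3

13244 RPM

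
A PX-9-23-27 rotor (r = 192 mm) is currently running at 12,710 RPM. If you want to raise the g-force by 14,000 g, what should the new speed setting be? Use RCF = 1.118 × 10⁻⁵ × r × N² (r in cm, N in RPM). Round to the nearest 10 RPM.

r = 192 mm = 19.2 cm
Current RCF = 1.118 × 10⁻⁵ × 19.2 × (12710)² = 1.118 × 10⁻⁵ × 19.2 × 161,544,100 ≈ 34,676.4 × g
Target RCF = 34,676.4 + 14,000 = 48,676.4 × g
N² = 48,676.4 / (21.4656 × 10⁻⁵) = 226,764,684
N ≈ √226,764,684 ≈ 15,058.7

≈ 15060 RPM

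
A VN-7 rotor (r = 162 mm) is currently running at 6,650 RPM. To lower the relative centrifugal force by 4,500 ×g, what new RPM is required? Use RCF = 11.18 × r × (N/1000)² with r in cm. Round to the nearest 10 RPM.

≈ 4400 RPM

r = 162 mm = 16.2 cm
Current RCF = 11.18 × 16.2 × (6.65)² = 11.18 × 16.2 × 44.2225 ≈ 8,009.4 × g
Target RCF = 8,009.4 − 4,500 = 3,509.4 × g
(N/1000)² = 3,509.4 / 181.116 = 19.37653
N = 1000 × √19.37653 ≈ 4,401.9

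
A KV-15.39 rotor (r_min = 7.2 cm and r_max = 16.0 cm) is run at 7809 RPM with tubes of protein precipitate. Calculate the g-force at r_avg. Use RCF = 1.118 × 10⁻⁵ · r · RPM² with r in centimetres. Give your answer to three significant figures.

≈ 7910 x g

r_avg = (7.2 + 16.0) / 2 = 11.6 cm
RCF = 1.118 × 10⁻⁵ × 11.6 × (7809)² = 1.118 × 10⁻⁵ × 11.6 × 60,980,481 ≈ 7,908.4 × g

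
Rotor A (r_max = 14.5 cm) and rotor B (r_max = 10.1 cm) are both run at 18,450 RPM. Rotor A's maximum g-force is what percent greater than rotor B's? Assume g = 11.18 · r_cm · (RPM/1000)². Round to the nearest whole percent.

44%

At equal RPM, RCF scales linearly with r: ratio = 14.5 / 10.1 = 1.4356.
So rotor A delivers 43.6% more g-force.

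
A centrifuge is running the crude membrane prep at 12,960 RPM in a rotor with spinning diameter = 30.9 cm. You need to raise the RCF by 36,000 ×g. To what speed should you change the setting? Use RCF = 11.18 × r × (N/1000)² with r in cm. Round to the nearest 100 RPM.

r = 30.9 / 2 = 15.45 cm
Current RCF = 11.18 × 15.45 × (12.96)² = 11.18 × 15.45 × 167.9616 ≈ 29,012.2 × g
Target RCF = 29,012.2 + 36,000 = 65,012.2 × g
(N/1000)² = 65,012.2 / 172.731 = 376.3783
N = 1000 × √376.3783 ≈ 19,400.5

19400 RPM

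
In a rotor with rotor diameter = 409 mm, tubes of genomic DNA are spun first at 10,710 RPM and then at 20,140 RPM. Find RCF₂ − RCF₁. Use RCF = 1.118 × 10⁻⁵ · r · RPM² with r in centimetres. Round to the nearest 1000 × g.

≈ 67000 × g

r = 409 mm / 2 = 204.5 mm = 20.45 cm
RCF₁ = 1.118 × 10⁻⁵ × 20.45 × (10710)² = 1.118 × 10⁻⁵ × 20.45 × 114,704,100 ≈ 26,224.9 × g
RCF₂ = 1.118 × 10⁻⁵ × 20.45 × (20140)² = 1.118 × 10⁻⁵ × 20.45 × 405,619,600 ≈ 92,737.2 × g
Increase = 92,737.2 − 26,224.9 = 66,512.3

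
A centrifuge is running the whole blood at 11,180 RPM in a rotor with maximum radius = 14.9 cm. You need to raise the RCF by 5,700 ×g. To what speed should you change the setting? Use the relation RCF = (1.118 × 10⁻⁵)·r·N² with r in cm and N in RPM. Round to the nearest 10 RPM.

Current RCF = 1.118 × 10⁻⁵ × 14.9 × (11180)² = 1.118 × 10⁻⁵ × 14.9 × 124,992,400 ≈ 20,821.5 × g
Target RCF = 20,821.5 + 5,700 = 26,521.5 × g
N² = 26,521.5 / (16.6582 × 10⁻⁵) = 159,209,879
N ≈ √159,209,879 ≈ 12,617.8

12620 RPM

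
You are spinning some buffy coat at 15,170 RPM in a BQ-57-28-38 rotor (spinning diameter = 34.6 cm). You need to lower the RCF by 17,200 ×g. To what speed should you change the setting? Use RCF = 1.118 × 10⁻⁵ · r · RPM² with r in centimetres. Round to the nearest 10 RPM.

≈ 11880 RPM

r = 34.6 / 2 = 17.3 cm
Current RCF = 1.118 × 10⁻⁵ × 17.3 × (15170)² = 1.118 × 10⁻⁵ × 17.3 × 230,128,900 ≈ 44,510.2 × g
Target RCF = 44,510.2 − 17,200 = 27,310.2 × g
N² = 27,310.2 / (19.3414 × 10⁻⁵) = 141,200,740
N ≈ √141,200,740 ≈ 11,882.8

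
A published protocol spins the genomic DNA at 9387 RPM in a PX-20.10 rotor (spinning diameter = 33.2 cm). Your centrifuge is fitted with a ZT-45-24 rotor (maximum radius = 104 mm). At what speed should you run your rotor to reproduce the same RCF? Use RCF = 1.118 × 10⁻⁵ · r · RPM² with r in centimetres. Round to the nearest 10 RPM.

Original rotor: r = 33.2 / 2 = 16.6 cm
RCF = 1.118 × 10⁻⁵ × r × N²
RCF_original = 1.118 × 10⁻⁵ × 16.6 × (9387)² = 1.118 × 10⁻⁵ × 16.6 × 88,115,769 ≈ 16,353.2 × g
Your rotor: r = 104 mm = 10.4 cm
16,353.2 = 1.118 × 10⁻⁵ × 10.4 × N²
N² = 16,353.2 / (11.6272 × 10⁻⁵) = 140,646,071
N ≈ √140,646,071 ≈ 11,859.4

≈ 11860 RPM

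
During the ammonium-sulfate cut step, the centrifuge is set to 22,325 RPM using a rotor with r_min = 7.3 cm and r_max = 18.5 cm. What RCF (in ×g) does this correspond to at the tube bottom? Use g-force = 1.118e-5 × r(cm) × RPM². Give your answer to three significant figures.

103000 ×g

Use r_max = 18.5 cm.
RCF = 1.118 × 10⁻⁵ × r × N²
RCF = 1.118 × 10⁻⁵ × 18.5 × (22325)² = 1.118 × 10⁻⁵ × 18.5 × 498,405,625 ≈ 103,085.2 × g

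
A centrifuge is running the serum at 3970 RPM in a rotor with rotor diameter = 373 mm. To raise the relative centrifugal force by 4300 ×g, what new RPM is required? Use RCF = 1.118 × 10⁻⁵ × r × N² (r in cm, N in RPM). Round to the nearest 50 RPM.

r = 373 mm / 2 = 186.5 mm = 18.65 cm
Current RCF = 1.118 × 10⁻⁵ × 18.65 × (3970)² = 1.118 × 10⁻⁵ × 18.65 × 15,760,900 ≈ 3,286.3 × g
Target RCF = 3,286.3 + 4,300 = 7,586.3 × g
N² = 7,586.3 / (20.8507 × 10⁻⁵) = 36,383,910
N ≈ √36,383,910 ≈ 6,031.9

N₂ ≈ 6050 RPM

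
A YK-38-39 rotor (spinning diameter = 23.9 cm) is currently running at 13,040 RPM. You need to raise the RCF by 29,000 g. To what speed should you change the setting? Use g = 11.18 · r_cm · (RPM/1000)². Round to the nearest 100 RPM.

r = 23.9 / 2 = 11.95 cm
Current RCF = 11.18 × 11.95 × (13.04)² = 11.18 × 11.95 × 170.0416 ≈ 22,717.7 × g
Target RCF = 22,717.7 + 29,000 = 51,717.7 × g
(N/1000)² = 51,717.7 / 133.601 = 387.1056
N = 1000 × √387.1056 ≈ 19,675.0

19700 RPM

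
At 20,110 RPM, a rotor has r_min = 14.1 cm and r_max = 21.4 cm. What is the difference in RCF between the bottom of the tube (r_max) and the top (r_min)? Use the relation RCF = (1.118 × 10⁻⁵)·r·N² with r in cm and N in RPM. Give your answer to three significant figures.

33000 × g

ΔRCF = 1.118 × 10⁻⁵ × (r_max − r_min) × N² = 1.118 × 10⁻⁵ × 7.3 × 404,412,100 ≈ 33,005.7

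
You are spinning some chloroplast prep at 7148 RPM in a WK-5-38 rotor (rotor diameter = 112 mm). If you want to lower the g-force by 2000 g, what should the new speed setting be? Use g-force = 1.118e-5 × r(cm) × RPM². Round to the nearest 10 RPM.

4380 RPM

r = 112 mm / 2 = 56 mm = 5.6 cm
Current RCF = 1.118 × 10⁻⁵ × 5.6 × (7148)² = 1.118 × 10⁻⁵ × 5.6 × 51,093,904 ≈ 3,198.9 × g
Target RCF = 3,198.9 − 2,000 = 1,198.9 × g
N² = 1,198.9 / (6.2608 × 10⁻⁵) = 19,149,310
N ≈ √19,149,310 ≈ 4,376.0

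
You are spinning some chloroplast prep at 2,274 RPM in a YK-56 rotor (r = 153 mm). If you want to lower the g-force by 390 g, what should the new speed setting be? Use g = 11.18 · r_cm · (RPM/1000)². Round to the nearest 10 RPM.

1700 RPM

r = 153 mm = 15.3 cm
Current RCF = 11.18 × 15.3 × (2.274)² = 11.18 × 15.3 × 5.171076 ≈ 884.5 × g
Target RCF = 884.5 − 390 = 494.5 × g
(N/1000)² = 494.5 / 171.054 = 2.8909
N = 1000 × √2.8909 ≈ 1,700.3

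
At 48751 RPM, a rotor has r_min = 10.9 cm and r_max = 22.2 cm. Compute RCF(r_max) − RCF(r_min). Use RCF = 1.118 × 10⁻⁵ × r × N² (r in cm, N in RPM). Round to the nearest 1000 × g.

ΔRCF ≈ 300000 × g

ΔRCF = 1.118 × 10⁻⁵ × (r_max − r_min) × N² = 1.118 × 10⁻⁵ × 11.3 × 2,376,660,001 ≈ 300,253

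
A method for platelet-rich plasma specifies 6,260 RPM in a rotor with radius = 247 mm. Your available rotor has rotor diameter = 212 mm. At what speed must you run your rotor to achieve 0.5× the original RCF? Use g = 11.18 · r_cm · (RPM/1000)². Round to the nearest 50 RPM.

Original rotor: r = 247 mm = 24.7 cm
RCF_original = 11.18 × 24.7 × (6.26)² = 11.18 × 24.7 × 39.1876 ≈ 10,821.5 × g
Target RCF = 0.5 × 10,821.5 ≈ 5,410.8 × g
Your rotor: r = 212 mm / 2 = 106 mm = 10.6 cm
5,410.8 = 11.18 × 10.6 × (N/1000)²
(N/1000)² = 5,410.8 / 118.508 = 45.65768
N = 1000 × √45.65768 ≈ 6,757.0

≈ 6750 RPM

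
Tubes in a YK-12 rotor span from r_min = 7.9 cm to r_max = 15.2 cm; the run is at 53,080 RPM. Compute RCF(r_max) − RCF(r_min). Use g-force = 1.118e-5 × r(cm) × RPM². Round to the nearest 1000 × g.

ΔRCF = 1.118 × 10⁻⁵ × (r_max − r_min) × N² = 1.118 × 10⁻⁵ × 7.3 × 2,817,486,400 ≈ 229,946.3

ΔRCF ≈ 230000 g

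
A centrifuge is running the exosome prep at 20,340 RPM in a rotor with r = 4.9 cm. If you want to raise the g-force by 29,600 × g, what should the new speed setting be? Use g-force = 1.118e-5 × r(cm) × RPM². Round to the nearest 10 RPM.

N₂ ≈ 30890 RPM

Current RCF = 1.118 × 10⁻⁵ × 4.9 × (20340)² = 1.118 × 10⁻⁵ × 4.9 × 413,715,600 ≈ 22,664.2 × g
Target RCF = 22,664.2 + 29,600 = 52,264.2 × g
N² = 52,264.2 / (5.4782 × 10⁻⁵) = 954,039,648
N ≈ √954,039,648 ≈ 30,887.5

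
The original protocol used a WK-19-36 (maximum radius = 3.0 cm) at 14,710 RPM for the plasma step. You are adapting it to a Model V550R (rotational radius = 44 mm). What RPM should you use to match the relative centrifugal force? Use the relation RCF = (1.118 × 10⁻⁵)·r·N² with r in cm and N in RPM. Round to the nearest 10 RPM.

≈ 12150 RPM

RCF_original = 1.118 × 10⁻⁵ × 3 × (14710)² = 1.118 × 10⁻⁵ × 3 × 216,384,100 ≈ 7,257.5 × g
Your rotor: r = 44 mm = 4.4 cm
7,257.5 = 1.118 × 10⁻⁵ × 4.4 × N²
N² = 7,257.5 / (4.9192 × 10⁻⁵) = 147,534,152
N ≈ √147,534,152 ≈ 12,146.4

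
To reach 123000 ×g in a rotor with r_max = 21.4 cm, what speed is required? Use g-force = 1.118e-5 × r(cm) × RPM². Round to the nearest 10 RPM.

≈ 22670 RPM

123,000 = 1.118 × 10⁻⁵ × 21.4 × N²
N² = 123,000 / (23.9252 × 10⁻⁵) = 514,102,285
N ≈ √514,102,285 ≈ 22,673.8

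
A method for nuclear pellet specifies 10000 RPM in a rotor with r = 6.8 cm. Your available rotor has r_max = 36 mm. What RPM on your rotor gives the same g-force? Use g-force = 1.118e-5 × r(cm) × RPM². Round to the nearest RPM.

≈ 13744 RPM

RCF_original = 1.118 × 10⁻⁵ × 6.8 × (10000)² = 1.118 × 10⁻⁵ × 6.8 × 100,000,000 ≈ 7,602.4 × g
Your rotor: r = 36 mm = 3.6 cm
7,602.4 = 1.118 × 10⁻⁵ × 3.6 × N²
N² = 7,602.4 / (4.0248 × 10⁻⁵) = 188,888,889
N ≈ √188,888,889 ≈ 13,743.7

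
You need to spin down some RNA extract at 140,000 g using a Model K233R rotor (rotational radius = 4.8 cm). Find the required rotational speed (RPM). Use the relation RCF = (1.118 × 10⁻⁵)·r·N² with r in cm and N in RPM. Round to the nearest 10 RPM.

N ≈ 51080 RPM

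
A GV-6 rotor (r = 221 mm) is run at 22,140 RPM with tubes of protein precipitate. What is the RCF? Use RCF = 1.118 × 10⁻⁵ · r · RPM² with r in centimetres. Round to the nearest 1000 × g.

≈ 121000 x g

r = 221 mm = 22.1 cm
RCF = 1.118 × 10⁻⁵ × 22.1 × (22140)² = 1.118 × 10⁻⁵ × 22.1 × 490,179,600 ≈ 121,112.6 × g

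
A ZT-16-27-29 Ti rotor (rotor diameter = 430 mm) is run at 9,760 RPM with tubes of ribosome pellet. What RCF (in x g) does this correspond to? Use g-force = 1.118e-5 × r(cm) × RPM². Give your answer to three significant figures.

r = 430 mm / 2 = 215 mm = 21.5 cm
RCF = 1.118 × 10⁻⁵ × 21.5 × (9760)² = 1.118 × 10⁻⁵ × 21.5 × 95,257,600 ≈ 22,897.1 × g

≈ 22900 x g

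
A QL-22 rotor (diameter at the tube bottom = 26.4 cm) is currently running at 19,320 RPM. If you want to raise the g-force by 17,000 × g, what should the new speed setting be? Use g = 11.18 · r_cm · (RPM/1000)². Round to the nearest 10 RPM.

r = 26.4 / 2 = 13.2 cm
Current RCF = 11.18 × 13.2 × (19.32)² = 11.18 × 13.2 × 373.2624 ≈ 55,084.6 × g
Target RCF = 55,084.6 + 17,000 = 72,084.6 × g
(N/1000)² = 72,084.6 / 147.576 = 488.4575
N = 1000 × √488.4575 ≈ 22,101.1

22100 RPM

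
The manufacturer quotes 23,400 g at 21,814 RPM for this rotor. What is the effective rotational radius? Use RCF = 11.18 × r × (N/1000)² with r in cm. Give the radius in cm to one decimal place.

r ≈ 4.4 cm

RCF = 11.18 × r × (N/1000)²
23400 = 11.18 × r × (21.814)²
r = 23400 / (11.18 × 475.850596) = 23400 / 5320.01 ≈ 4.398 cm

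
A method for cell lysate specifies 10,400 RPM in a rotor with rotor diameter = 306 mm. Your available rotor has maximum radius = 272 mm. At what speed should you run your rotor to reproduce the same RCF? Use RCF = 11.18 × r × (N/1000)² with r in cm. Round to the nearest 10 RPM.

Original rotor: r = 306 mm / 2 = 153 mm = 15.3 cm
RCF = 11.18 × r × (N/1000)²
RCF_original = 11.18 × 15.3 × (10.4)² = 11.18 × 15.3 × 108.16 ≈ 18,501.2 × g
Your rotor: r = 272 mm = 27.2 cm
18,501.2 = 11.18 × 27.2 × (N/1000)²
(N/1000)² = 18,501.2 / 304.096 = 60.84
N = 1000 × √60.84 ≈ 7,800.0

≈ 7800 RPM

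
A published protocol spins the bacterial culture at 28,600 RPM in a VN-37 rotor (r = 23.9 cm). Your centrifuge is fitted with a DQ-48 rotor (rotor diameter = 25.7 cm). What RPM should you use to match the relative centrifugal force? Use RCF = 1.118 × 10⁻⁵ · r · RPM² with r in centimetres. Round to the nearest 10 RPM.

39000 RPM

RCF_original = 1.118 × 10⁻⁵ × 23.9 × (28600)² = 1.118 × 10⁻⁵ × 23.9 × 817,960,000 ≈ 218,560.5 × g
Your rotor: r = 25.7 / 2 = 12.85 cm
218,560.5 = 1.118 × 10⁻⁵ × 12.85 × N²
N² = 218,560.5 / (14.3663 × 10⁻⁵) = 1,521,341,612
N ≈ √1,521,341,612 ≈ 39,004.4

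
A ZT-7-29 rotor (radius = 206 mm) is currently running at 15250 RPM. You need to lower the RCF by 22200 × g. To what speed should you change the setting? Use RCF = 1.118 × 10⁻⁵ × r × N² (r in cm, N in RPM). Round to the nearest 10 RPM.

≈ 11670 RPM

r = 206 mm = 20.6 cm
Current RCF = 1.118 × 10⁻⁵ × 20.6 × (15250)² = 1.118 × 10⁻⁵ × 20.6 × 232,562,500 ≈ 53,561 × g
Target RCF = 53,561 − 22,200 = 31,361 × g
N² = 31,361 / (23.0308 × 10⁻⁵) = 136,169,825
N ≈ √136,169,825 ≈ 11,669.2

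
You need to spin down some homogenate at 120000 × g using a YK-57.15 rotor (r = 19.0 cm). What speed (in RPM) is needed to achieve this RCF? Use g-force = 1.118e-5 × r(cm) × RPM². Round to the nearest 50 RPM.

120,000 = 1.118 × 10⁻⁵ × 19 × N²
N² = 120,000 / (21.242 × 10⁻⁵) = 564,918,558
N ≈ √564,918,558 ≈ 23,768.0

≈ 23750 RPM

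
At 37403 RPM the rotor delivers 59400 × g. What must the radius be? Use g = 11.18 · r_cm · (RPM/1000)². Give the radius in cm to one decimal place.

≈ 3.8 cm

59400 = 11.18 × r × (37.403)²
r = 59400 / (11.18 × 1398.984409) = 59400 / 15640.65 ≈ 3.798 cm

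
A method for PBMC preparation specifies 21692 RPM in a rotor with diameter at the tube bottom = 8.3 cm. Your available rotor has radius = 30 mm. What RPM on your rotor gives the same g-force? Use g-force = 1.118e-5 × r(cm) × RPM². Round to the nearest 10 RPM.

Original rotor: r = 8.3 / 2 = 4.15 cm
RCF = 1.118 × 10⁻⁵ × r × N²
RCF_original = 1.118 × 10⁻⁵ × 4.15 × (21692)² = 1.118 × 10⁻⁵ × 4.15 × 470,542,864 ≈ 21,831.8 × g
Your rotor: r = 30 mm = 3.0 cm
21,831.8 = 1.118 × 10⁻⁵ × 3 × N²
N² = 21,831.8 / (3.354 × 10⁻⁵) = 650,918,306
N ≈ √650,918,306 ≈ 25,513.1

≈ 25510 RPM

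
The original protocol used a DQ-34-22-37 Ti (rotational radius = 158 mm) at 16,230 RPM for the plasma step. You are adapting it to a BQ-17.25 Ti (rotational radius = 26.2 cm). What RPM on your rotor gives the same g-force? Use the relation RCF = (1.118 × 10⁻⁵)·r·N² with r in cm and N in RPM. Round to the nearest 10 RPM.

Original rotor: r = 158 mm = 15.8 cm
RCF_original = 1.118 × 10⁻⁵ × 15.8 × (16230)² = 1.118 × 10⁻⁵ × 15.8 × 263,412,900 ≈ 46,530.3 × g
46,530.3 = 1.118 × 10⁻⁵ × 26.2 × N²
N² = 46,530.3 / (29.2916 × 10⁻⁵) = 158,852,026
N ≈ √158,852,026 ≈ 12,603.7

12600 RPM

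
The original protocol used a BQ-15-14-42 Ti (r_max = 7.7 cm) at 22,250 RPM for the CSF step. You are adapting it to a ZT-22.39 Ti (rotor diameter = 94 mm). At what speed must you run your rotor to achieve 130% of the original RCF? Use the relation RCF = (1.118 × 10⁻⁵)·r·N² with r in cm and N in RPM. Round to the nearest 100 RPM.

RCF_original = 1.118 × 10⁻⁵ × 7.7 × (22250)² = 1.118 × 10⁻⁵ × 7.7 × 495,062,500 ≈ 42,618 × g
Target RCF = 1.3 × 42,618 ≈ 55,403.4 × g
Your rotor: r = 94 mm / 2 = 47 mm = 4.7 cm
55,403.4 = 1.118 × 10⁻⁵ × 4.7 × N²
N² = 55,403.4 / (5.2546 × 10⁻⁵) = 1,054,379,020
N ≈ √1,054,379,020 ≈ 32,471.2

32500 RPM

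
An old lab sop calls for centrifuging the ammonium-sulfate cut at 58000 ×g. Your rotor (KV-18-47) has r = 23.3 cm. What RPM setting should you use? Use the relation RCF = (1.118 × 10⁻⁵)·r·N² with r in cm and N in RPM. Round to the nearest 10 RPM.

RCF = 1.118 × 10⁻⁵ × r × N²
58,000 = 1.118 × 10⁻⁵ × 23.3 × N²
N² = 58,000 / (26.0494 × 10⁻⁵) = 222,653,881
N ≈ √222,653,881 ≈ 14,921.6

N ≈ 14920 RPM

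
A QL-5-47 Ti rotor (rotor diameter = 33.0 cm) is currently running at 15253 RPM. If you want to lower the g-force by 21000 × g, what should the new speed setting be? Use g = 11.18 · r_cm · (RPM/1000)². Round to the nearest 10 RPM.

≈ 10900 RPM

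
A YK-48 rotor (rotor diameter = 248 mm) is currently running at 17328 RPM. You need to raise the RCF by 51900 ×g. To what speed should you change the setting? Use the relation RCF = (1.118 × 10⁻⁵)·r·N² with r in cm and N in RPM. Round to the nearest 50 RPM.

r = 248 mm / 2 = 124 mm = 12.4 cm
Current RCF = 1.118 × 10⁻⁵ × 12.4 × (17328)² = 1.118 × 10⁻⁵ × 12.4 × 300,259,584 ≈ 41,625.6 × g
Target RCF = 41,625.6 + 51,900 = 93,525.6 × g
N² = 93,525.6 / (13.8632 × 10⁻⁵) = 674,632,120
N ≈ √674,632,120 ≈ 25,973.7

25950 RPM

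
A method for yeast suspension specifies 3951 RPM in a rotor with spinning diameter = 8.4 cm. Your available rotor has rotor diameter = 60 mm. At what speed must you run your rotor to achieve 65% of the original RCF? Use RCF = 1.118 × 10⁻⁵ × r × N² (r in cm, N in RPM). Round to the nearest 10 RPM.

≈ 3770 RPM

Original rotor: r = 8.4 / 2 = 4.2 cm
RCF = 1.118 × 10⁻⁵ × r × N²
RCF_original = 1.118 × 10⁻⁵ × 4.2 × (3951)² = 1.118 × 10⁻⁵ × 4.2 × 15,610,401 ≈ 733 × g
Target RCF = 0.65 × 733 ≈ 476.4 × g
Your rotor: r = 60 mm / 2 = 30 mm = 3 cm
476.4 = 1.118 × 10⁻⁵ × 3 × N²
N² = 476.4 / (3.354 × 10⁻⁵) = 14,203,936
N ≈ √14,203,936 ≈ 3,768.8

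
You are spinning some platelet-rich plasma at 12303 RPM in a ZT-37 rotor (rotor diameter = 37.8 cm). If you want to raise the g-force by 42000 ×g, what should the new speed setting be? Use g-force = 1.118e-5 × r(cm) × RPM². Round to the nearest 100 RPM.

N₂ ≈ 18700 RPM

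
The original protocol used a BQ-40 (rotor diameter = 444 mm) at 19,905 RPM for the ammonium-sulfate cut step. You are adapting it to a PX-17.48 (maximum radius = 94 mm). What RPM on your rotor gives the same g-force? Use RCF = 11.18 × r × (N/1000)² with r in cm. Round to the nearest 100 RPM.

≈ 30600 RPM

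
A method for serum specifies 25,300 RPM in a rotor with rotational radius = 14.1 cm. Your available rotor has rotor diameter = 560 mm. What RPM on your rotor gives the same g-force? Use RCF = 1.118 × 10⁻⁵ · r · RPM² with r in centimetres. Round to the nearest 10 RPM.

RCF_original = 1.118 × 10⁻⁵ × 14.1 × (25300)² = 1.118 × 10⁻⁵ × 14.1 × 640,090,000 ≈ 100,902.5 × g
Your rotor: r = 560 mm / 2 = 280 mm = 28 cm
100,902.5 = 1.118 × 10⁻⁵ × 28 × N²
N² = 100,902.5 / (31.304 × 10⁻⁵) = 322,331,012
N ≈ √322,331,012 ≈ 17,953.6

17950 RPM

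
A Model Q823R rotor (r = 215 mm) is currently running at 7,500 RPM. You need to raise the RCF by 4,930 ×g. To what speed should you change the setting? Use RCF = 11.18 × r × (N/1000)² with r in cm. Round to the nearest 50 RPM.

≈ 8750 RPM

r = 215 mm = 21.5 cm
Current RCF = 11.18 × 21.5 × (7.5)² = 11.18 × 21.5 × 56.25 ≈ 13,520.8 × g
Target RCF = 13,520.8 + 4,930 = 18,450.8 × g
(N/1000)² = 18,450.8 / 240.37 = 76.76
N = 1000 × √76.76 ≈ 8,761.3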